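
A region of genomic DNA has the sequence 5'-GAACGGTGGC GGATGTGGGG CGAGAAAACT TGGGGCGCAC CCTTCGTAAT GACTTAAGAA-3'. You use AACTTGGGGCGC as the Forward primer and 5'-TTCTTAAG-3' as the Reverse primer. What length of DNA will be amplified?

34 bp

Forward primer AACTTGGGGCGC is found on the top strand at positions 27–38.
Reverse complement of the reverse primer: CTTAAGAA. This occurs on the top strand at positions 53–60.
Amplicon spans positions 27–60: 34 bp.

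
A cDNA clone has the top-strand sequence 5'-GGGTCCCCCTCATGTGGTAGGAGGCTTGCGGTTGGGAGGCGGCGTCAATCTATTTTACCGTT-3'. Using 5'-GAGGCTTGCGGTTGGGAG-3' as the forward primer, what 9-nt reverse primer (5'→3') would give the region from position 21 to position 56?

The product's 3' end on the top strand is position 56.
The reverse primer anneals to the top strand over positions 48–56, i.e. to ATCTATTTT.
Its sequence written 5'→3' is the reverse complement: AAAATAGAT.

5'-AAAATAGAT-3'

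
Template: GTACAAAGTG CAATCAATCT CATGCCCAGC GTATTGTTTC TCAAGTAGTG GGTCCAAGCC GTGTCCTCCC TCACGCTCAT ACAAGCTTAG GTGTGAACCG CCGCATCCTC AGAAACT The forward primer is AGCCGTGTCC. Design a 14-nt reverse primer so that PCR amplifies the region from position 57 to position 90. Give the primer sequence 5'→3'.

5'-CTAAGCTTGTATGA-3'

The product's 3' end on the top strand is position 90.
The reverse primer anneals to the top strand over positions 77–90, i.e. to TCATACAAGCTTAG.
Its sequence written 5'→3' is the reverse complement: CTAAGCTTGTATGA.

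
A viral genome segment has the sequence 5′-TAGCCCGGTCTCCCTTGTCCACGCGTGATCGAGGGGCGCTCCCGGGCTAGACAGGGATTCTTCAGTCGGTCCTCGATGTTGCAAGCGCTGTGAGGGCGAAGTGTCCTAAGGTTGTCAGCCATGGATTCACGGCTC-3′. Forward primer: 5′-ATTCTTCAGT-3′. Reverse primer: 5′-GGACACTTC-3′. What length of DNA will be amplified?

50 bp

Forward primer ATTCTTCAGT is found on the top strand at positions 57–66.
Taking the reverse complement of GGACACTTC gives GAAGTGTCC, found at positions 98–106 on the template; the primer anneals here to the top strand with its 3' end pointing upstream.
Amplicon spans positions 57–106: 50 bp.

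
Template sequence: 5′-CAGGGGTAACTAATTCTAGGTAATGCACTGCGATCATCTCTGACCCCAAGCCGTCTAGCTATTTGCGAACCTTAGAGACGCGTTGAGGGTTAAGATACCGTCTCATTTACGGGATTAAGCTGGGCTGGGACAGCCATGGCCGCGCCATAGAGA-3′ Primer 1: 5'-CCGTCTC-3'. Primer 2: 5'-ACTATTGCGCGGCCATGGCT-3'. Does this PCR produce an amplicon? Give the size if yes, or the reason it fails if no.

No product — primer 2 has no binding site in the template.

Primer 2 (ACTATTGCGCGGCCATGGCT) does not match the top strand, and its reverse complement AGCCATGGCCGCGCAATAGT does not match either.
With no annealing site for primer 2, no amplification occurs.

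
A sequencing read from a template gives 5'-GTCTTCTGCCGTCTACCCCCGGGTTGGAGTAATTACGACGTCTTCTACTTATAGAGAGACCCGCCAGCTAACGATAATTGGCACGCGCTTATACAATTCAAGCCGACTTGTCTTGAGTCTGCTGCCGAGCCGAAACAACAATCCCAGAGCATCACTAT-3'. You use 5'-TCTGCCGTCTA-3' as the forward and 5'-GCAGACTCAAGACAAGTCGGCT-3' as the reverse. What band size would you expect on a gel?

118 bp

The forward primer matches the template at positions 5–15.
Reverse complement of the reverse primer: AGCCGACTTGTCTTGAGTCTGC. This occurs on the top strand at positions 101–122.
Product length = (reverse-primer end) − (forward-primer start) + 1 = 122 − 5 + 1 = 118 bp.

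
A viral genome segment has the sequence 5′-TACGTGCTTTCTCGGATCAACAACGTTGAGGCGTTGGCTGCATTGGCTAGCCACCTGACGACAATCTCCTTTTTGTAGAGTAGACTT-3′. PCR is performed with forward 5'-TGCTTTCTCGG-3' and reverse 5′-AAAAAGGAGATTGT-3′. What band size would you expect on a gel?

Scanning the template, TGCTTTCTCGG occurs at positions 5–15; this primer anneals to the bottom strand there with its 3' end pointing downstream.
The reverse primer's reverse complement is ACAATCTCCTTTTT, which matches the template at positions 61–74.
The product runs from position 5 to position 74, so its length is 74 − 5 + 1 = 70 bp.

70 bp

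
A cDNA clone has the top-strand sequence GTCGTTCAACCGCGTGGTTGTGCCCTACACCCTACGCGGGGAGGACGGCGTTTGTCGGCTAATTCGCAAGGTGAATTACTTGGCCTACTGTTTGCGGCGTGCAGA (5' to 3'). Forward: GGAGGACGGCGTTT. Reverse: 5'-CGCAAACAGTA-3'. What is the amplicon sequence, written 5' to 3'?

Forward primer GGAGGACGGCGTTT is found on the top strand at positions 40–53.
Reverse complement of the reverse primer: TACTGTTTGCG. This occurs on the top strand at positions 86–96.
The product is the template from position 40 through 96 (57 bp).

5'-GGAGGACGGCGTTTGTCGGCTAATTCGCAAGGTGAATTACTTGGCCTACTGTTTGCG-3'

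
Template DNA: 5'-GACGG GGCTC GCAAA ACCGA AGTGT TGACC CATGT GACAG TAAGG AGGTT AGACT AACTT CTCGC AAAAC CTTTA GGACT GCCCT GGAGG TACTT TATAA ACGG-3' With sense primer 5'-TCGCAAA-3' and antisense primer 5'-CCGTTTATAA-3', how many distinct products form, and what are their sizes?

Two products: 96 bp, 43 bp

The forward primer TCGCAAA matches the top strand at positions 9–15, 62–68.
The reverse primer's reverse complement is TTATAAACGG, matching at positions 95–104.
Each forward site pairs with the reverse site to give a product ending at position 104: sizes 96, 43 bp.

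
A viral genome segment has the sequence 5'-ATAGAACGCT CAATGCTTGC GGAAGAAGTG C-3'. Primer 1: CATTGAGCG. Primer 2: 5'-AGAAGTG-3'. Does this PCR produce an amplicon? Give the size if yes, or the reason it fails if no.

No product — the primers' 3' ends point away from each other.

Primer 1 (CATTGAGCG) has reverse complement CGCTCAATG, which matches the top strand at positions 7–15; primer 1 anneals to the top strand there with its 3' end pointing upstream toward position 7.
Primer 2 (AGAAGTG) matches the top strand directly at positions 24–30; it anneals to the bottom strand with its 3' end pointing downstream toward position 30.
The 3' ends diverge (primer 1 extends toward position 1, primer 2 toward position 31), so the primers never converge on a shared product.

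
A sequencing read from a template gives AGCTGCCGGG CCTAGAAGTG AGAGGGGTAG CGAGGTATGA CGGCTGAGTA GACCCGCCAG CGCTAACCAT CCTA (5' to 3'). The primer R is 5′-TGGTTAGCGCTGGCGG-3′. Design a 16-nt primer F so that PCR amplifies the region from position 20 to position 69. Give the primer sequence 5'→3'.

5'-GAGAGGGGTAGCGAGG-3'

The reverse primer's reverse complement CCGCCAGCGCTAACCA matches the template at positions 54–69; the product starts at position 20.
The forward primer is identical to the top strand over positions 20–35: GAGAGGGGTAGCGAGG.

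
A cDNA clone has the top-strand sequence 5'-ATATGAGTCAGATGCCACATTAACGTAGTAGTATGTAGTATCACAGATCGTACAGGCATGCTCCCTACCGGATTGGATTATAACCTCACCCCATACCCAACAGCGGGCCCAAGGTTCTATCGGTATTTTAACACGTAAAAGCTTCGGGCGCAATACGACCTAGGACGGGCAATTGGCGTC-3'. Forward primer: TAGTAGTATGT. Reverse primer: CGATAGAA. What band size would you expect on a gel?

97 bp

The forward primer matches the template at positions 26–36.
Taking the reverse complement of CGATAGAA gives TTCTATCG, found at positions 115–122 on the template; the primer anneals here to the top strand with its 3' end pointing upstream.
Product length = (reverse-primer end) − (forward-primer start) + 1 = 122 − 26 + 1 = 97 bp.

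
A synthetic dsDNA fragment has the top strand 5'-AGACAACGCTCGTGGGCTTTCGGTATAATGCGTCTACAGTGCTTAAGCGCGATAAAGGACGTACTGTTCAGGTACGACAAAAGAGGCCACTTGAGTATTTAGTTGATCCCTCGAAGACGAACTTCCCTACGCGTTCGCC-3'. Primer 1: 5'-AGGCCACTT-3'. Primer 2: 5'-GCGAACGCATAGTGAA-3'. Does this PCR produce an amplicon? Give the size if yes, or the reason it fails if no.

No product — primer 2 has no binding site in the template.

Primer 2 (GCGAACGCATAGTGAA) does not match the top strand, and its reverse complement TTCACTATGCGTTCGC does not match either.
With no annealing site for primer 2, no amplification occurs.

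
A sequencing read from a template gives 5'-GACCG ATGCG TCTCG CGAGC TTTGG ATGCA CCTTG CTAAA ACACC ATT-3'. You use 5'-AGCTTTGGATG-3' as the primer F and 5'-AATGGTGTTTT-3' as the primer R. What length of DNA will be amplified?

Scanning the template, AGCTTTGGATG occurs at positions 18–28; this primer anneals to the bottom strand there with its 3' end pointing downstream.
Reverse complement of the reverse primer: AAAACACCATT. This occurs on the top strand at positions 38–48.
Amplicon spans positions 18–48: 31 bp.

31 bp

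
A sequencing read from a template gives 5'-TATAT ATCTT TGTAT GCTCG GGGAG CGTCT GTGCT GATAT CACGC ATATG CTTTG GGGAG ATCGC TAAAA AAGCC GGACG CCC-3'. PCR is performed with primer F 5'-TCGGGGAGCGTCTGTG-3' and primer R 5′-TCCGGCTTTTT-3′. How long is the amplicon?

61 bp

Scanning the template, TCGGGGAGCGTCTGTG occurs at positions 18–33; this primer anneals to the bottom strand there with its 3' end pointing downstream.
Taking the reverse complement of TCCGGCTTTTT gives AAAAAGCCGGA, found at positions 68–78 on the template; the primer anneals here to the top strand with its 3' end pointing upstream.
Product length = (reverse-primer end) − (forward-primer start) + 1 = 78 − 18 + 1 = 61 bp.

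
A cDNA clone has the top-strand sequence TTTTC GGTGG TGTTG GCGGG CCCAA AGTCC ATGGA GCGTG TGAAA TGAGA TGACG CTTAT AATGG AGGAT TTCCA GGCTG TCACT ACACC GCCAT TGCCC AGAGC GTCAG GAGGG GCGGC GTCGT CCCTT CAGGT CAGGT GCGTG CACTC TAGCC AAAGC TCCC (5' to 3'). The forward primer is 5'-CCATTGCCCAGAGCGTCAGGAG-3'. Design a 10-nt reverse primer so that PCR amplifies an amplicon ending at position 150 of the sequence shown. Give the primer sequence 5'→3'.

5'-GAGTGCACGC-3'

The forward primer binds at positions 92–113; the product's 3' end on the top strand is position 150.
The reverse primer anneals to the top strand over positions 141–150, i.e. to GCGTGCACTC.
Its sequence written 5'→3' is the reverse complement: GAGTGCACGC.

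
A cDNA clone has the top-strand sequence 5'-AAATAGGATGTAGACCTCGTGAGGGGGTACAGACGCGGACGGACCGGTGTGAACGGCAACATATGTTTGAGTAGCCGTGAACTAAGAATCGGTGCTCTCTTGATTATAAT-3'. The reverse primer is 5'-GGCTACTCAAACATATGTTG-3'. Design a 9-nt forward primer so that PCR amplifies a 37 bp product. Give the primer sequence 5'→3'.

The reverse primer's reverse complement CAACATATGTTTGAGTAGCC matches the template at positions 57–76, so the product ends at position 76.
A 37 bp product then starts at position 76 − 37 + 1 = 40.
The forward primer is identical to the top strand there: CGGACCGGT.

5'-CGGACCGGT-3'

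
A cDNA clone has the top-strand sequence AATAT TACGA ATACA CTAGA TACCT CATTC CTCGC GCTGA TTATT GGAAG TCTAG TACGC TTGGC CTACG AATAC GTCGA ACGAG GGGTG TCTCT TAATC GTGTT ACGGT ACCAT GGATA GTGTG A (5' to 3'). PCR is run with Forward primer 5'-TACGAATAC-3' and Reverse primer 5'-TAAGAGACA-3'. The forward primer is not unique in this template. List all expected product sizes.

The forward primer TACGAATAC matches the top strand at positions 6–14, 67–75.
The reverse primer's reverse complement is TGTCTCTTA, matching at positions 89–97.
Each forward site pairs with the reverse site to give a product ending at position 97: sizes 92, 31 bp.

92 bp, 31 bp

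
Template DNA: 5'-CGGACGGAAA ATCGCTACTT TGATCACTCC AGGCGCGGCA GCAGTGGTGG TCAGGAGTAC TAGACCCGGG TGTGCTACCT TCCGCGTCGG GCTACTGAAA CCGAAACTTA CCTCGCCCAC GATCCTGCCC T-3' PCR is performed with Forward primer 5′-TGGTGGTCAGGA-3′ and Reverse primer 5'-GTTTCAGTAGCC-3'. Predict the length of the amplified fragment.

57 bp

The forward primer matches the template at positions 45–56.
Taking the reverse complement of GTTTCAGTAGCC gives GGCTACTGAAAC, found at positions 90–101 on the template; the primer anneals here to the top strand with its 3' end pointing upstream.
Amplicon spans positions 45–101: 57 bp.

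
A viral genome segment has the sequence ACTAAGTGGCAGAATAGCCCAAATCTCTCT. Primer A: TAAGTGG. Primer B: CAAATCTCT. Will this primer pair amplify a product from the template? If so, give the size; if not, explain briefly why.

Primer A (TAAGTGG) matches the top strand at positions 3–9 (3' end points downstream).
Primer B (CAAATCTCT) also matches the top strand directly, at positions 20–28 — its reverse complement AGAGATTTG is not present.
Both primers anneal to the bottom strand with 3' ends pointing the same way, so neither can prime synthesis back toward the other.

No product — both primers anneal to the same strand and extend in the same direction.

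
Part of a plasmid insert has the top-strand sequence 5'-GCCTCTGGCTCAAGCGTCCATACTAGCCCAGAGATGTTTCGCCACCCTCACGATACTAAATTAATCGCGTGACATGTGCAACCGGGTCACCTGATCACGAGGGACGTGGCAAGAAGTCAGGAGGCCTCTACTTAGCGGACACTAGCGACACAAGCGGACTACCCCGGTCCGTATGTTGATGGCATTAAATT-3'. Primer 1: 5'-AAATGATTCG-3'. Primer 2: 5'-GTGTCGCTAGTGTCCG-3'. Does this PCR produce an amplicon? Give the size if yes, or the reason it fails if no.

Primer 1 (AAATGATTCG) does not match the top strand, and its reverse complement CGAATCATTT does not match either.
With no annealing site for primer 1, no amplification occurs.

No product — primer 1 has no binding site in the template.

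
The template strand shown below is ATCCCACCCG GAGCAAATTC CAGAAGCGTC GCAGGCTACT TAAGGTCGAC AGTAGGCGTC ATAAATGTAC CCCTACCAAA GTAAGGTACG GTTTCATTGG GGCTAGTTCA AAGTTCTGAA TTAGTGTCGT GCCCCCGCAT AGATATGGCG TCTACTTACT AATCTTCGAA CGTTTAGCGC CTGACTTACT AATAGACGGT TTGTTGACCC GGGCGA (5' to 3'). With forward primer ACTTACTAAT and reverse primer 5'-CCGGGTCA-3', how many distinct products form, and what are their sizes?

Two products: 59 bp, 29 bp

The forward primer ACTTACTAAT matches the top strand at positions 154–163, 184–193.
The reverse primer's reverse complement is TGACCCGG, matching at positions 205–212.
Each forward site pairs with the reverse site to give a product ending at position 212: sizes 59, 29 bp.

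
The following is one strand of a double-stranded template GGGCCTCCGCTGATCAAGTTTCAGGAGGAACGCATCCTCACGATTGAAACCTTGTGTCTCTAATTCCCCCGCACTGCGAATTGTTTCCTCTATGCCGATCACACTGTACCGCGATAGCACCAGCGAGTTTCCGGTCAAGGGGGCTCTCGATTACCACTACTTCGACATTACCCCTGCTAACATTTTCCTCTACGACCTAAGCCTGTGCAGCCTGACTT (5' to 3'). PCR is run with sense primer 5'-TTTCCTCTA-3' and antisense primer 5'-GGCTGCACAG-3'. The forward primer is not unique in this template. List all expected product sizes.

The forward primer TTTCCTCTA matches the top strand at positions 84–92, 184–192.
The reverse primer's reverse complement is CTGTGCAGCC, matching at positions 203–212.
Each forward site pairs with the reverse site to give a product ending at position 212: sizes 129, 29 bp.

129 bp, 29 bp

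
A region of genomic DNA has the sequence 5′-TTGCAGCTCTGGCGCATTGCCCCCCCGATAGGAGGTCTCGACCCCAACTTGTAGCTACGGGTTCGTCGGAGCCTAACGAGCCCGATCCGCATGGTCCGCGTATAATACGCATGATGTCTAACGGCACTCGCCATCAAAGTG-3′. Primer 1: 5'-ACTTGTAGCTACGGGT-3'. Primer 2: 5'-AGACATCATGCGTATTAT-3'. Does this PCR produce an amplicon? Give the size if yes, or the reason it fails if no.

Yes — a 73 bp product.

Primer 1 (ACTTGTAGCTACGGGT) matches the top strand at positions 47–62; it acts as a forward primer.
Primer 2's reverse complement is ATAATACGCATGATGTCT, matching the top strand at positions 102–119; it acts as a reverse primer.
The 3' ends face each other across positions 47–119, giving a 73 bp product.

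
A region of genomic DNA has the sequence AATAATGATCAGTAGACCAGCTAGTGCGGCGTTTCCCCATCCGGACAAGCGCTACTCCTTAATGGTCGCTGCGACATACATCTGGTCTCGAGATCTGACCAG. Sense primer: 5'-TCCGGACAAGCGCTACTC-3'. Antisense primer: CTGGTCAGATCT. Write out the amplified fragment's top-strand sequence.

5'-TCCGGACAAGCGCTACTCCTTAATGGTCGCTGCGACATACATCTGGTCTCGAGATCTGACCAG-3'

Forward primer TCCGGACAAGCGCTACTC is found on the top strand at positions 40–57.
Taking the reverse complement of CTGGTCAGATCT gives AGATCTGACCAG, found at positions 91–102 on the template; the primer anneals here to the top strand with its 3' end pointing upstream.
The product is the template from position 40 through 102 (63 bp).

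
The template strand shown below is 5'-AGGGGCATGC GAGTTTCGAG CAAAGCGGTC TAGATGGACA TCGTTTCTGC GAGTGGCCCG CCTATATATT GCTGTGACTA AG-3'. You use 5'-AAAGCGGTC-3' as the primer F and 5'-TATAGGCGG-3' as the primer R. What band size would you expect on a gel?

The forward primer matches the template at positions 22–30.
The reverse primer's reverse complement is CCGCCTATA, which matches the template at positions 58–66.
The product runs from position 22 to position 66, so its length is 66 − 22 + 1 = 45 bp.

45 bp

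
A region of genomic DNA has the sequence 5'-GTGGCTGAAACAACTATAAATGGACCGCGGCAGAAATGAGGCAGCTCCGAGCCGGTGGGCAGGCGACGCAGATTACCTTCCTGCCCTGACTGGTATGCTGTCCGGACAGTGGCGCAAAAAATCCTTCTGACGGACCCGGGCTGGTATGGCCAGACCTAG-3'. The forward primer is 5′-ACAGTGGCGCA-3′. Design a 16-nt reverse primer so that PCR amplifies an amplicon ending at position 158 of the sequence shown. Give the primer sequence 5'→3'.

5'-TAGGTCTGGCCATACC-3'

The forward primer binds at positions 106–116; the product's 3' end on the top strand is position 158.
The reverse primer anneals to the top strand over positions 143–158, i.e. to GGTATGGCCAGACCTA.
Its sequence written 5'→3' is the reverse complement: TAGGTCTGGCCATACC.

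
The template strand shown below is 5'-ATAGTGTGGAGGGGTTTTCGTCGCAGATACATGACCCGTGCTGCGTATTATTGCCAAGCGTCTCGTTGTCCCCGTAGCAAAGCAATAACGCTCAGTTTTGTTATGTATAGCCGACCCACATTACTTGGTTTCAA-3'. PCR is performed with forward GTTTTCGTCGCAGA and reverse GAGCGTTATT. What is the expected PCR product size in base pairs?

Forward primer GTTTTCGTCGCAGA is found on the top strand at positions 14–27.
Reverse complement of the reverse primer: AATAACGCTC. This occurs on the top strand at positions 84–93.
The product runs from position 14 to position 93, so its length is 93 − 14 + 1 = 80 bp.

80 bp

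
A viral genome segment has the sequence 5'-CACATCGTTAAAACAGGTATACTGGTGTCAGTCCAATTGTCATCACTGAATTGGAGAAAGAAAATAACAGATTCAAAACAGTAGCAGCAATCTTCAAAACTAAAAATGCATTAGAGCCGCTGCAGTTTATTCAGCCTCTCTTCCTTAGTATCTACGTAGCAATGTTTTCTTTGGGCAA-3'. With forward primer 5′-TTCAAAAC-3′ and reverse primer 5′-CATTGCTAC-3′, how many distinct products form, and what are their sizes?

The forward primer TTCAAAAC matches the top strand at positions 72–79, 93–100.
The reverse primer's reverse complement is GTAGCAATG, matching at positions 156–164.
Each forward site pairs with the reverse site to give a product ending at position 164: sizes 93, 72 bp.

Two products: 93 bp, 72 bp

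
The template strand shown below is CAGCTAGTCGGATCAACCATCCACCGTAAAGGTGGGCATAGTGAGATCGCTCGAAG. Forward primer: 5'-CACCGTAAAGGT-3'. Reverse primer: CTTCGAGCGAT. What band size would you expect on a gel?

The forward primer matches the template at positions 22–33.
Taking the reverse complement of CTTCGAGCGAT gives ATCGCTCGAAG, found at positions 46–56 on the template; the primer anneals here to the top strand with its 3' end pointing upstream.
The product runs from position 22 to position 56, so its length is 56 − 22 + 1 = 35 bp.

35 bp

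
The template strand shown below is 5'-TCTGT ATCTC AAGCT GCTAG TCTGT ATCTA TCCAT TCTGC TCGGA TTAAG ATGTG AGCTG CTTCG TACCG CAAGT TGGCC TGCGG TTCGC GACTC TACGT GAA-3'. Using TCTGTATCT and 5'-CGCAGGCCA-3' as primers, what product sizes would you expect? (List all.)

The forward primer TCTGTATCT matches the top strand at positions 1–9, 21–29.
The reverse primer's reverse complement is TGGCCTGCG, matching at positions 76–84.
Each forward site pairs with the reverse site to give a product ending at position 84: sizes 84, 64 bp.

84 bp, 64 bp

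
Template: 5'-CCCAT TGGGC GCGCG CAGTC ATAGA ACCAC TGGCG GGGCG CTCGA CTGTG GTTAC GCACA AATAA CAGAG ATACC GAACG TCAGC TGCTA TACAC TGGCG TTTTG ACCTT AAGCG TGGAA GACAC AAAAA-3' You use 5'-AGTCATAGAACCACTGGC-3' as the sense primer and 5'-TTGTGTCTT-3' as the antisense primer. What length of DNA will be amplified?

Scanning the template, AGTCATAGAACCACTGGC occurs at positions 17–34; this primer anneals to the bottom strand there with its 3' end pointing downstream.
Taking the reverse complement of TTGTGTCTT gives AAGACACAA, found at positions 119–127 on the template; the primer anneals here to the top strand with its 3' end pointing upstream.
The product runs from position 17 to position 127, so its length is 127 − 17 + 1 = 111 bp.

111 bp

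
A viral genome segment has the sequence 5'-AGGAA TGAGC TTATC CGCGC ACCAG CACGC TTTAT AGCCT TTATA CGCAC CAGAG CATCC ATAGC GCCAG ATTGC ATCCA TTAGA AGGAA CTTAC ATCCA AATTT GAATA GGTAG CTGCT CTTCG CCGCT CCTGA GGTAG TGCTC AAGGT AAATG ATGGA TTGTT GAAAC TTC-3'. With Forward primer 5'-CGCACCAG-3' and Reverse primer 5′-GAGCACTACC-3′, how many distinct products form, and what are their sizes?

Two products: 128 bp, 100 bp

The forward primer CGCACCAG matches the top strand at positions 18–25, 46–53.
The reverse primer's reverse complement is GGTAGTGCTC, matching at positions 136–145.
Each forward site pairs with the reverse site to give a product ending at position 145: sizes 128, 100 bp.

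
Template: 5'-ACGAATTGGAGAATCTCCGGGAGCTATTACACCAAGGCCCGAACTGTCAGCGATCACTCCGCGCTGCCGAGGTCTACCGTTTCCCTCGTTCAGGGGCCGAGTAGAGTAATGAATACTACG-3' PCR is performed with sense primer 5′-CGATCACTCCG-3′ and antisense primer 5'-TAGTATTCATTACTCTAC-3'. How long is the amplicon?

The forward primer matches the template at positions 51–61.
Reverse complement of the reverse primer: GTAGAGTAATGAATACTA. This occurs on the top strand at positions 101–118.
Product length = (reverse-primer end) − (forward-primer start) + 1 = 118 − 51 + 1 = 68 bp.

68 bp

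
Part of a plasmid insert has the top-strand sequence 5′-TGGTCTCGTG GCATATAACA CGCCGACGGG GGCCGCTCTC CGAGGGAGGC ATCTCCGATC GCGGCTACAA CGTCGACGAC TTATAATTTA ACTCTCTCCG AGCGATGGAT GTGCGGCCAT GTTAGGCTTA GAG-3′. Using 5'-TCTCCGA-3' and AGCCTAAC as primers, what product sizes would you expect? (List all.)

92 bp, 77 bp, 34 bp

The forward primer TCTCCGA matches the top strand at positions 37–43, 52–58, 95–101.
The reverse primer's reverse complement is GTTAGGCT, matching at positions 121–128.
Each forward site pairs with the reverse site to give a product ending at position 128: sizes 92, 77, 34 bp.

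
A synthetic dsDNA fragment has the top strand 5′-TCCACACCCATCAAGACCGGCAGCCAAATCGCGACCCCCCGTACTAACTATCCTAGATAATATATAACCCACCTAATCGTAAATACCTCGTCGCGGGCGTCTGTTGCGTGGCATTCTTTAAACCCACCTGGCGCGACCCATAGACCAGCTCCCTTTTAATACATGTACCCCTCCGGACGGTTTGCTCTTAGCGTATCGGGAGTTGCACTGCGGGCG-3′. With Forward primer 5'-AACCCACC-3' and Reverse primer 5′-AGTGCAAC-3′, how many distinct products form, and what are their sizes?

Two products: 144 bp, 89 bp

The forward primer AACCCACC matches the top strand at positions 66–73, 121–128.
The reverse primer's reverse complement is GTTGCACT, matching at positions 202–209.
Each forward site pairs with the reverse site to give a product ending at position 209: sizes 144, 89 bp.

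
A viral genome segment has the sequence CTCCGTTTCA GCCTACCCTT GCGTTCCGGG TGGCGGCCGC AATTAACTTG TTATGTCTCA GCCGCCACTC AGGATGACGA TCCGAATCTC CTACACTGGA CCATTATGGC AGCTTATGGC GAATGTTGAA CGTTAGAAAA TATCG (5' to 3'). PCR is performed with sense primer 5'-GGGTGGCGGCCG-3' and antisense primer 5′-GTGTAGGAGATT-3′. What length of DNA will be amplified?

Scanning the template, GGGTGGCGGCCG occurs at positions 28–39; this primer anneals to the bottom strand there with its 3' end pointing downstream.
Taking the reverse complement of GTGTAGGAGATT gives AATCTCCTACAC, found at positions 85–96 on the template; the primer anneals here to the top strand with its 3' end pointing upstream.
Amplicon spans positions 28–96: 69 bp.

69 bp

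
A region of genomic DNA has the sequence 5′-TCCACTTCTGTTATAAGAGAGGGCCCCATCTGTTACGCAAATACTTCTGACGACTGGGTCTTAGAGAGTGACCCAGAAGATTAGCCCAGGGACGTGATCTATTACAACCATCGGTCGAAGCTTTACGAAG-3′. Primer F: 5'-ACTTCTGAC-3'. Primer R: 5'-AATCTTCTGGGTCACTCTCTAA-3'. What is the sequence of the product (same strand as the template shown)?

5'-ACTTCTGACGACTGGGTCTTAGAGAGTGACCCAGAAGATT-3'

Scanning the template, ACTTCTGAC occurs at positions 43–51; this primer anneals to the bottom strand there with its 3' end pointing downstream.
Reverse complement of the reverse primer: TTAGAGAGTGACCCAGAAGATT. This occurs on the top strand at positions 61–82.
The product is the template from position 43 through 82 (40 bp).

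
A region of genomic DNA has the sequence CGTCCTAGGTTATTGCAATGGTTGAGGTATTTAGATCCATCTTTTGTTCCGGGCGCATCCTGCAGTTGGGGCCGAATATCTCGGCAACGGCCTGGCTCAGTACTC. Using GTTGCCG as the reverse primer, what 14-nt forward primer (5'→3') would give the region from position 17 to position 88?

5'-AATGGTTGAGGTAT-3'

The reverse primer's reverse complement CGGCAAC matches the template at positions 82–88; the product starts at position 17.
The forward primer is identical to the top strand over positions 17–30: AATGGTTGAGGTAT.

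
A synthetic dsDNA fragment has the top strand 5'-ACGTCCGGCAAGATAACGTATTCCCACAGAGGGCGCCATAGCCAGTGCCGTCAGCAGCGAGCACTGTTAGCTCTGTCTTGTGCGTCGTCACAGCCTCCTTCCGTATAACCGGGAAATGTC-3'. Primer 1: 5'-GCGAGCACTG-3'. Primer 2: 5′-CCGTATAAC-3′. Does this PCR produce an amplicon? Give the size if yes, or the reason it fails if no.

No product — both primers anneal to the same strand and extend in the same direction.

Primer 1 (GCGAGCACTG) matches the top strand at positions 57–66 (3' end points downstream).
Primer 2 (CCGTATAAC) also matches the top strand directly, at positions 101–109 — its reverse complement GTTATACGG is not present.
Both primers anneal to the bottom strand with 3' ends pointing the same way, so neither can prime synthesis back toward the other.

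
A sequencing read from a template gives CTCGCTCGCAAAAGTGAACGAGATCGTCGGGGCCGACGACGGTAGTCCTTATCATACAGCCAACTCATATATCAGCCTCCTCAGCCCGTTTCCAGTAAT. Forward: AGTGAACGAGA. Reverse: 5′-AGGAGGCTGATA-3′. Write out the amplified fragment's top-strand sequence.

5'-AGTGAACGAGATCGTCGGGGCCGACGACGGTAGTCCTTATCATACAGCCAACTCATATATCAGCCTCCT-3'

Forward primer AGTGAACGAGA is found on the top strand at positions 13–23.
Reverse complement of the reverse primer: TATCAGCCTCCT. This occurs on the top strand at positions 70–81.
The product is the template from position 13 through 81 (69 bp).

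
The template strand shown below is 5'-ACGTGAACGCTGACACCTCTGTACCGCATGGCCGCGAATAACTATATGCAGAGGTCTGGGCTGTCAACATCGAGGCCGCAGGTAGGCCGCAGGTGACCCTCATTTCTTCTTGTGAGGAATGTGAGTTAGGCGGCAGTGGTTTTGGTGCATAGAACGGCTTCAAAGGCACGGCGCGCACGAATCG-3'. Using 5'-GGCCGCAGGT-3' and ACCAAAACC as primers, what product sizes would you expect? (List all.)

The forward primer GGCCGCAGGT matches the top strand at positions 74–83, 85–94.
The reverse primer's reverse complement is GGTTTTGGT, matching at positions 138–146.
Each forward site pairs with the reverse site to give a product ending at position 146: sizes 73, 62 bp.

73 bp, 62 bp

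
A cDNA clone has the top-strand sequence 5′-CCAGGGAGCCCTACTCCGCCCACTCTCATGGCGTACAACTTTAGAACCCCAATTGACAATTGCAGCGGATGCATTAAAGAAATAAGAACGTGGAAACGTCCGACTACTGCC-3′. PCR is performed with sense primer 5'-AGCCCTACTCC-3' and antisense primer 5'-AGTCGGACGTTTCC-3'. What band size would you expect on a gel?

Forward primer AGCCCTACTCC is found on the top strand at positions 7–17.
Reverse complement of the reverse primer: GGAAACGTCCGACT. This occurs on the top strand at positions 92–105.
The product runs from position 7 to position 105, so its length is 105 − 7 + 1 = 99 bp.

99 bp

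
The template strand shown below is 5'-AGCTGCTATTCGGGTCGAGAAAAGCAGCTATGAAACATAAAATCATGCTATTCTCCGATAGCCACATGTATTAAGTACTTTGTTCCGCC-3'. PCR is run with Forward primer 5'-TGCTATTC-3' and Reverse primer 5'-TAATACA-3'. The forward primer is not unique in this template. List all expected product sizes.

The forward primer TGCTATTC matches the top strand at positions 4–11, 46–53.
The reverse primer's reverse complement is TGTATTA, matching at positions 67–73.
Each forward site pairs with the reverse site to give a product ending at position 73: sizes 70, 28 bp.

70 bp, 28 bp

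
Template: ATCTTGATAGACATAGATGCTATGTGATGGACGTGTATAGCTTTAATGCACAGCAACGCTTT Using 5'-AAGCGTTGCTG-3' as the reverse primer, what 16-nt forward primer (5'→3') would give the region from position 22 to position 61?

5'-ATGTGATGGACGTGTA-3'

The reverse primer's reverse complement CAGCAACGCTT matches the template at positions 51–61; the product starts at position 22.
The forward primer is identical to the top strand over positions 22–37: ATGTGATGGACGTGTA.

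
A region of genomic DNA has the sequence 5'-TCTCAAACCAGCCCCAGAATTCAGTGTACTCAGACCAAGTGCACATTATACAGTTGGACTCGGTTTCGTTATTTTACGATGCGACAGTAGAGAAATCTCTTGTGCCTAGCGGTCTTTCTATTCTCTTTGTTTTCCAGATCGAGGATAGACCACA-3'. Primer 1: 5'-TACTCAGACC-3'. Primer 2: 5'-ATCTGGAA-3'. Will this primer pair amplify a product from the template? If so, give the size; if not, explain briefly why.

Primer 1 (TACTCAGACC) matches the top strand at positions 27–36; it acts as a forward primer.
Primer 2's reverse complement is TTCCAGAT, matching the top strand at positions 132–139; it acts as a reverse primer.
The 3' ends face each other across positions 27–139, giving a 113 bp product.

Yes — a 113 bp product.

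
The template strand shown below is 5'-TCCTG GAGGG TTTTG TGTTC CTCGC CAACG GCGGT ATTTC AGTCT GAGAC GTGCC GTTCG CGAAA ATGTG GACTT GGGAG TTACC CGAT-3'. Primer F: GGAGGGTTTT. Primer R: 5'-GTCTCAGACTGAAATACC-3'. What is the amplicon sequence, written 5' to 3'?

5'-GGAGGGTTTTGTGTTCCTCGCCAACGGCGGTATTTCAGTCTGAGAC-3'

Forward primer GGAGGGTTTT is found on the top strand at positions 5–14.
Taking the reverse complement of GTCTCAGACTGAAATACC gives GGTATTTCAGTCTGAGAC, found at positions 33–50 on the template; the primer anneals here to the top strand with its 3' end pointing upstream.
The product is the template from position 5 through 50 (46 bp).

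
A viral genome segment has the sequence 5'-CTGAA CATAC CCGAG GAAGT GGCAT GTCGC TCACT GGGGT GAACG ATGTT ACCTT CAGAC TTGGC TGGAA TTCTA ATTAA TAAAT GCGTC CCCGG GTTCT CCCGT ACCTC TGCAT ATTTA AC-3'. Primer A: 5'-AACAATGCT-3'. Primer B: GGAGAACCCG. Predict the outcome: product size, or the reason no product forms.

No product — primer A has no binding site in the template.

Primer A (AACAATGCT) does not match the top strand, and its reverse complement AGCATTGTT does not match either.
With no annealing site for primer A, no amplification occurs.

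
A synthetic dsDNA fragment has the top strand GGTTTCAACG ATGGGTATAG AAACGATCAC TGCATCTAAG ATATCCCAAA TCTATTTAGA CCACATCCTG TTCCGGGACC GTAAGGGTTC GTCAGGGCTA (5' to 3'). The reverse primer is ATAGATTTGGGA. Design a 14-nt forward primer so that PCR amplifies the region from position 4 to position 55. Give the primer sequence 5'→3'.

The reverse primer's reverse complement TCCCAAATCTAT matches the template at positions 44–55; the product starts at position 4.
The forward primer is identical to the top strand over positions 4–17: TTCAACGATGGGTA.

5'-TTCAACGATGGGTA-3'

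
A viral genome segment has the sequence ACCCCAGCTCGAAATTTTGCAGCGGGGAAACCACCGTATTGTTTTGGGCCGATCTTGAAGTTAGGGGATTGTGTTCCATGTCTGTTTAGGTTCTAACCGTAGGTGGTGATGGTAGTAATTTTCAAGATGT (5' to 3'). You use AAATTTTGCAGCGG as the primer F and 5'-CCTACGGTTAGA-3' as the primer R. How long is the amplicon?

92 bp

The forward primer matches the template at positions 12–25.
Taking the reverse complement of CCTACGGTTAGA gives TCTAACCGTAGG, found at positions 92–103 on the template; the primer anneals here to the top strand with its 3' end pointing upstream.
The product runs from position 12 to position 103, so its length is 103 − 12 + 1 = 92 bp.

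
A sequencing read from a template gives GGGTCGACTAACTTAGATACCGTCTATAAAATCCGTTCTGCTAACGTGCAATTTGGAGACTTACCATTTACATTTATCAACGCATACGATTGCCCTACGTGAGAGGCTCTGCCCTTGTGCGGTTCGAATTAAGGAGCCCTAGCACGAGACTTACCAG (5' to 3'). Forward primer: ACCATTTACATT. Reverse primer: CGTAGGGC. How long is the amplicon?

37 bp

The forward primer matches the template at positions 63–74.
Reverse complement of the reverse primer: GCCCTACG. This occurs on the top strand at positions 92–99.
The product runs from position 63 to position 99, so its length is 99 − 63 + 1 = 37 bp.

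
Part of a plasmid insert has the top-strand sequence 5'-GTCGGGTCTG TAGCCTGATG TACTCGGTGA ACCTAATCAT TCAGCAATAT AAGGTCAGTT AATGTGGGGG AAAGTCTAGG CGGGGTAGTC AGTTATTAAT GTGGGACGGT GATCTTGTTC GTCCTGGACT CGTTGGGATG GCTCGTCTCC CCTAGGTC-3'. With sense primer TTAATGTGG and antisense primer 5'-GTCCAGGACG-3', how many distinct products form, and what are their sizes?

Two products: 71 bp, 34 bp

The forward primer TTAATGTGG matches the top strand at positions 59–67, 96–104.
The reverse primer's reverse complement is CGTCCTGGAC, matching at positions 120–129.
Each forward site pairs with the reverse site to give a product ending at position 129: sizes 71, 34 bp.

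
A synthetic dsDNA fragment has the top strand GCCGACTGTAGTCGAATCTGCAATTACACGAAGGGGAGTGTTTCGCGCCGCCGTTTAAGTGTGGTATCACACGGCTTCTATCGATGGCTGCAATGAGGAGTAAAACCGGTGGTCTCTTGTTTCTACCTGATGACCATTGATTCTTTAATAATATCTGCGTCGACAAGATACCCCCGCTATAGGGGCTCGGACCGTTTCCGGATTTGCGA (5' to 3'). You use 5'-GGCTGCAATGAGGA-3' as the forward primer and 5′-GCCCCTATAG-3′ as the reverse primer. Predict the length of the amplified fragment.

The forward primer matches the template at positions 86–99.
Taking the reverse complement of GCCCCTATAG gives CTATAGGGGC, found at positions 177–186 on the template; the primer anneals here to the top strand with its 3' end pointing upstream.
Amplicon spans positions 86–186: 101 bp.

101 bp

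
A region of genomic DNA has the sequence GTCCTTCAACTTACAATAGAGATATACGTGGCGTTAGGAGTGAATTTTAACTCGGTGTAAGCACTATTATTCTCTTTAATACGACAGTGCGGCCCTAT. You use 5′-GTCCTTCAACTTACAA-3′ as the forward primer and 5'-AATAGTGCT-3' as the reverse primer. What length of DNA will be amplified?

68 bp

The forward primer matches the template at positions 1–16.
Taking the reverse complement of AATAGTGCT gives AGCACTATT, found at positions 60–68 on the template; the primer anneals here to the top strand with its 3' end pointing upstream.
The product runs from position 1 to position 68, so its length is 68 − 1 + 1 = 68 bp.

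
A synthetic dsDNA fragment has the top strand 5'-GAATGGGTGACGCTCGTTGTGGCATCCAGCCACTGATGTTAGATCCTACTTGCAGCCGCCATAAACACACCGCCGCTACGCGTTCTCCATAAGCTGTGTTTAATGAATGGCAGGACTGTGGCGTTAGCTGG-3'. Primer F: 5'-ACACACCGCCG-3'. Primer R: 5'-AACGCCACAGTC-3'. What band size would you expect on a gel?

61 bp

Forward primer ACACACCGCCG is found on the top strand at positions 65–75.
Taking the reverse complement of AACGCCACAGTC gives GACTGTGGCGTT, found at positions 114–125 on the template; the primer anneals here to the top strand with its 3' end pointing upstream.
The product runs from position 65 to position 125, so its length is 125 − 65 + 1 = 61 bp.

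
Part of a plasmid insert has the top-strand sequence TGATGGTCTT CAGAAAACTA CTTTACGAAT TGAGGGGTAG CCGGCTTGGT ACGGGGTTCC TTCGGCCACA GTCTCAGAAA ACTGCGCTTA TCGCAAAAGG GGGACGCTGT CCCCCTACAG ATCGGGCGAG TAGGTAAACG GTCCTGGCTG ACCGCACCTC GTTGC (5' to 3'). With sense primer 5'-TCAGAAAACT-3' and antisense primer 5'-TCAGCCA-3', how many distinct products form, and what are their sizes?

The forward primer TCAGAAAACT matches the top strand at positions 10–19, 74–83.
The reverse primer's reverse complement is TGGCTGA, matching at positions 145–151.
Each forward site pairs with the reverse site to give a product ending at position 151: sizes 142, 78 bp.

Two products: 142 bp, 78 bp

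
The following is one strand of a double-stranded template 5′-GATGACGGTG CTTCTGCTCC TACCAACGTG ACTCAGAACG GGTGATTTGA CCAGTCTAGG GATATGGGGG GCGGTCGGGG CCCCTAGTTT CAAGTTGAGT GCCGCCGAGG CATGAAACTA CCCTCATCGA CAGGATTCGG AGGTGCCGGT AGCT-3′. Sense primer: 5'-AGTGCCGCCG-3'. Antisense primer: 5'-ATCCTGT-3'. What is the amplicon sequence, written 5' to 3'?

5'-AGTGCCGCCGAGGCATGAAACTACCCTCATCGACAGGAT-3'

Forward primer AGTGCCGCCG is found on the top strand at positions 98–107.
The reverse primer's reverse complement is ACAGGAT, which matches the template at positions 130–136.
The product is the template from position 98 through 136 (39 bp).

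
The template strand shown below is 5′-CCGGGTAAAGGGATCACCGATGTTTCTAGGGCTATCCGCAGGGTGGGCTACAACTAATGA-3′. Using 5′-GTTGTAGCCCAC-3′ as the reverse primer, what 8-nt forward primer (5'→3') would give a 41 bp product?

5'-TCACCGAT-3'

The reverse primer's reverse complement GTGGGCTACAAC matches the template at positions 43–54, so the product ends at position 54.
A 41 bp product then starts at position 54 − 41 + 1 = 14.
The forward primer is identical to the top strand there: TCACCGAT.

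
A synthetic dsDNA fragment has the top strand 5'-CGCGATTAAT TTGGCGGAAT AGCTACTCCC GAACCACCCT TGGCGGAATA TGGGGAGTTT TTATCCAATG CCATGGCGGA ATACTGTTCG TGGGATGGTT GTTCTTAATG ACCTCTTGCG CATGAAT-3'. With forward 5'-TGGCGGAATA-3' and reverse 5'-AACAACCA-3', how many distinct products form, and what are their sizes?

Three products: 92 bp, 63 bp, 30 bp

The forward primer TGGCGGAATA matches the top strand at positions 12–21, 41–50, 74–83.
The reverse primer's reverse complement is TGGTTGTT, matching at positions 96–103.
Each forward site pairs with the reverse site to give a product ending at position 103: sizes 92, 63, 30 bp.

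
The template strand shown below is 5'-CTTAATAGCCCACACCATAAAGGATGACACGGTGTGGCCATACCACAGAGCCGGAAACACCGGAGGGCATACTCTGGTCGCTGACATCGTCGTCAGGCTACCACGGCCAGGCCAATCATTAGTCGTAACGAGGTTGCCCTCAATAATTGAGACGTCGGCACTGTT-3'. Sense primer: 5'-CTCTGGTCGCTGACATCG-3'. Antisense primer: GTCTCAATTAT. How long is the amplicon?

82 bp

Forward primer CTCTGGTCGCTGACATCG is found on the top strand at positions 72–89.
Reverse complement of the reverse primer: ATAATTGAGAC. This occurs on the top strand at positions 143–153.
The product runs from position 72 to position 153, so its length is 153 − 72 + 1 = 82 bp.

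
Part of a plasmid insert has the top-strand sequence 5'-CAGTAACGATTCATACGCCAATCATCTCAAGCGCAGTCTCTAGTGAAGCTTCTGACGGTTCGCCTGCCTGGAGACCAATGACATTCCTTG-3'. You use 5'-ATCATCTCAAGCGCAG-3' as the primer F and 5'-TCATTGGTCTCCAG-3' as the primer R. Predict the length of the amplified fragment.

61 bp

The forward primer matches the template at positions 21–36.
The reverse primer's reverse complement is CTGGAGACCAATGA, which matches the template at positions 68–81.
The product runs from position 21 to position 81, so its length is 81 − 21 + 1 = 61 bp.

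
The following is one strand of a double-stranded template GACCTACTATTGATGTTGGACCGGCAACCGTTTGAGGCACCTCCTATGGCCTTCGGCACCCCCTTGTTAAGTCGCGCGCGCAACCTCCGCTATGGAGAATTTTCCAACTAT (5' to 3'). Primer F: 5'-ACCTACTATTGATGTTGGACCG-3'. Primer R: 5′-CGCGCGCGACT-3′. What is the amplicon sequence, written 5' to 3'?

Scanning the template, ACCTACTATTGATGTTGGACCG occurs at positions 2–23; this primer anneals to the bottom strand there with its 3' end pointing downstream.
The reverse primer's reverse complement is AGTCGCGCGCG, which matches the template at positions 70–80.
The product is the template from position 2 through 80 (79 bp).

5'-ACCTACTATTGATGTTGGACCGGCAACCGTTTGAGGCACCTCCTATGGCCTTCGGCACCCCCTTGTTAAGTCGCGCGCG-3'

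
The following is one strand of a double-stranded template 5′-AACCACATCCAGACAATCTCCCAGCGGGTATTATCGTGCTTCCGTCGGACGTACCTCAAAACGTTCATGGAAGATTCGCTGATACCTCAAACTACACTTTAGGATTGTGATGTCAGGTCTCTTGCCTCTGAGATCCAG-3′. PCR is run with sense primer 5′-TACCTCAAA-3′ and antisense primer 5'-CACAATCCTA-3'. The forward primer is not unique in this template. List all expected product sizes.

The forward primer TACCTCAAA matches the top strand at positions 52–60, 83–91.
The reverse primer's reverse complement is TAGGATTGTG, matching at positions 100–109.
Each forward site pairs with the reverse site to give a product ending at position 109: sizes 58, 27 bp.

58 bp, 27 bp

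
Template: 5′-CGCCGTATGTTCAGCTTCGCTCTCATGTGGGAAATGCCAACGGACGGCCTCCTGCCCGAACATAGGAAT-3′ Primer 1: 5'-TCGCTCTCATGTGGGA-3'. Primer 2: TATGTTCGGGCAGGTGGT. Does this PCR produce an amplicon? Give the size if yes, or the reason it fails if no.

Primer 2 (TATGTTCGGGCAGGTGGT) does not match the top strand, and its reverse complement ACCACCTGCCCGAACATA does not match either.
With no annealing site for primer 2, no amplification occurs.

No product — primer 2 has no binding site in the template.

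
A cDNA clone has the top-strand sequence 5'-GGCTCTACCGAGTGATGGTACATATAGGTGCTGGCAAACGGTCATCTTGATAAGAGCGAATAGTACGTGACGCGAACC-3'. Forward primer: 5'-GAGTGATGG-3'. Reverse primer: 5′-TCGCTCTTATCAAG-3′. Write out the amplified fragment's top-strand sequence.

Scanning the template, GAGTGATGG occurs at positions 10–18; this primer anneals to the bottom strand there with its 3' end pointing downstream.
Taking the reverse complement of TCGCTCTTATCAAG gives CTTGATAAGAGCGA, found at positions 46–59 on the template; the primer anneals here to the top strand with its 3' end pointing upstream.
The product is the template from position 10 through 59 (50 bp).

5'-GAGTGATGGTACATATAGGTGCTGGCAAACGGTCATCTTGATAAGAGCGA-3'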